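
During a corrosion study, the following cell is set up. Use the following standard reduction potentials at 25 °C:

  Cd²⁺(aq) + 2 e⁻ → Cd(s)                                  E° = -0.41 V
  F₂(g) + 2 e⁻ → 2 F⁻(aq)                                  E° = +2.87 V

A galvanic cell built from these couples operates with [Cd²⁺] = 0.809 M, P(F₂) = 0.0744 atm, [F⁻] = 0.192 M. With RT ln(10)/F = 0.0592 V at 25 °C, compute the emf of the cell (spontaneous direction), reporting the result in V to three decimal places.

F₂/F⁻ is the cathode (higher E°), Cd²⁺/Cd the anode: E°cell = +2.87 − (-0.41) = +3.28 V, n = 2.
Overall: F₂(g) + Cd(s) → 2 F⁻(aq) + Cd²⁺(aq)
Q = [F⁻]^2·[Cd²⁺] / (P(F₂)); log Q = -0.397.
E = E° − (0.0592/n) log Q = +3.28 − (0.0592/2)(-0.397) = +3.292 V.

+3.292 V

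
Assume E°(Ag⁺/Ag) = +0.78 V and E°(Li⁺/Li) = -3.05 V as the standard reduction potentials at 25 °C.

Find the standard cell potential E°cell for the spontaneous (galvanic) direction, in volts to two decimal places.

+3.83 V

The Ag⁺/Ag couple has the higher reduction potential, so it is the cathode; Li⁺/Li is oxidised at the anode.
E°cell = E°(cathode) − E°(anode) = (+0.78) − (-3.05) = +3.83 V.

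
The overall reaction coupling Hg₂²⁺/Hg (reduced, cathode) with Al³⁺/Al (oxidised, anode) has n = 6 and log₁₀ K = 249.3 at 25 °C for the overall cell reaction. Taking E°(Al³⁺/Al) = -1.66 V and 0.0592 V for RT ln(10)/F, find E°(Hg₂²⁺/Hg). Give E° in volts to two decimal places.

E°cell = (0.0592/n)·log K = (0.0592/6)(249.3) = +2.460 V.
Since Hg₂²⁺/Hg is the cathode and Al³⁺/Al the anode, E°cell = E°(Hg₂²⁺/Hg) − E°(Al³⁺/Al).
So E°(Hg₂²⁺/Hg) = E°cell + E°(Al³⁺/Al) = +2.460 + (-1.66) = +0.80 V.

+0.80 V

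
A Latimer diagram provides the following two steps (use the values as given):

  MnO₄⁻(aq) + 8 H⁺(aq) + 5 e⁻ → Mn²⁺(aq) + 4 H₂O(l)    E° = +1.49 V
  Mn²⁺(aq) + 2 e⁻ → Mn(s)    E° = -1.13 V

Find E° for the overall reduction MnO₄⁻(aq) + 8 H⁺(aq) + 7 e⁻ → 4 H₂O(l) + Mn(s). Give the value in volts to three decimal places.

+0.741 V

Adding the free-energy changes (−nFE°) of the two steps gives −n₃FE°₃ = −n₁FE°₁ − n₂FE°₂.
E°₃ = (5×+1.49 + 2×-1.13) / 7 = (+5.190) / 7 = +0.741 V.
E° values themselves are not directly additive — weighting by electron count is essential.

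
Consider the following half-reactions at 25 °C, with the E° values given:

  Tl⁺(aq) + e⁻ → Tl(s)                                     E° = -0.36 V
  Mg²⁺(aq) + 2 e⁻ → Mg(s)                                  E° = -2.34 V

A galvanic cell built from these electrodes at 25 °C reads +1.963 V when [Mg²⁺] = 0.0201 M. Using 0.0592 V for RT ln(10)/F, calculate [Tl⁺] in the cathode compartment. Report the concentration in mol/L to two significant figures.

0.073 M

Tl⁺/Tl is the cathode, Mg²⁺/Mg the anode: E°cell = +1.98 V, n = 2.
Overall reaction: 2 Tl⁺(aq) + Mg(s) → 2 Tl(s) + Mg²⁺(aq); Q = [Mg²⁺]^1/[Tl⁺]^2.
From E = E° − (0.0592/n) log Q: log Q = (E° − E)·n/0.0592 = (+1.98 − (+1.963))·2/0.0592 = 0.5743.
So 2·log[Tl⁺] = 1·log(0.0201) − log Q = -1.6968 − (0.5743) = -2.2711; log[Tl⁺] = -2.2711 / 2 = -1.1356; [Tl⁺] = 10^(-1.1356) ≈ 0.073 M.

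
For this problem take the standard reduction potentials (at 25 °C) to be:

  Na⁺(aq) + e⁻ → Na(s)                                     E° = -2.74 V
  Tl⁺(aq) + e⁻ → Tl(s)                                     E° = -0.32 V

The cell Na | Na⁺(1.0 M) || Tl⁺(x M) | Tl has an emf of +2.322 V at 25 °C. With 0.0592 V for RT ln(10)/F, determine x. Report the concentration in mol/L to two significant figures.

Tl⁺/Tl is the cathode, Na⁺/Na the anode: E°cell = +2.42 V, n = 1.
Overall reaction: Tl⁺(aq) + Na(s) → Tl(s) + Na⁺(aq); Q = [Na⁺]^1/[Tl⁺]^1.
From E = E° − (0.0592/n) log Q: log Q = (E° − E)·n/0.0592 = (+2.42 − (+2.322))·1/0.0592 = 1.6554.
So 1·log[Tl⁺] = 1·log(1) − log Q = 0.0000 − (1.6554) = -1.6554; [Tl⁺] = 10^(-1.6554) ≈ 0.022 M.

0.022 M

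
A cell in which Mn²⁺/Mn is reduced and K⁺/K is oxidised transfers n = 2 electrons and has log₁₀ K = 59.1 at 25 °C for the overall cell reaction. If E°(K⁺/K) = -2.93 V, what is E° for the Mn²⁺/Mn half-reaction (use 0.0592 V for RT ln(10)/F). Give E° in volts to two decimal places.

E°cell = (0.0592/n)·log K = (0.0592/2)(59.1) = +1.749 V.
Since Mn²⁺/Mn is the cathode and K⁺/K the anode, E°cell = E°(Mn²⁺/Mn) − E°(K⁺/K).
So E°(Mn²⁺/Mn) = E°cell + E°(K⁺/K) = +1.749 + (-2.93) = -1.18 V.

-1.18 V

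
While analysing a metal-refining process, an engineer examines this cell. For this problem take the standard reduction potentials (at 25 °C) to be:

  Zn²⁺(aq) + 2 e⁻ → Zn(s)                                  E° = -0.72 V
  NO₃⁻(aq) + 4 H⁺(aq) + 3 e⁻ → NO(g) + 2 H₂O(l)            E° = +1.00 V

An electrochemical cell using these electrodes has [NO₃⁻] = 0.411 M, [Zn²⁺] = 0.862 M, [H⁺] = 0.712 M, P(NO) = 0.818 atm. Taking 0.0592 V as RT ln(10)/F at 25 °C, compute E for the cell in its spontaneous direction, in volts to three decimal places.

+1.704 V

NO₃⁻/NO is the cathode (higher E°), Zn²⁺/Zn the anode: E°cell = +1.00 − (-0.72) = +1.72 V, n = 6.
Overall: 2 NO₃⁻(aq) + 8 H⁺(aq) + 3 Zn(s) → 2 NO(g) + 4 H₂O(l) + 3 Zn²⁺(aq)
Q = P(NO)^2·[Zn²⁺]^3 / ([NO₃⁻]^2·[H⁺]^8); log Q = 1.585.
E = E° − (0.0592/n) log Q = +1.72 − (0.0592/6)(1.585) = +1.704 V.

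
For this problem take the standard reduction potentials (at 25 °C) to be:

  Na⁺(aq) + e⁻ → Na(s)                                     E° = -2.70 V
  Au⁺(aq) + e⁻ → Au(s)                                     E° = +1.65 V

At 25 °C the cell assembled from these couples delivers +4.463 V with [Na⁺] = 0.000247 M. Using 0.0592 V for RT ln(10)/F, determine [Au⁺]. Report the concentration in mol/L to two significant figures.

0.020 M

Au⁺/Au is the cathode, Na⁺/Na the anode: E°cell = +4.35 V, n = 1.
Overall reaction: Au⁺(aq) + Na(s) → Au(s) + Na⁺(aq); Q = [Na⁺]^1/[Au⁺]^1.
From E = E° − (0.0592/n) log Q: log Q = (E° − E)·n/0.0592 = (+4.35 − (+4.463))·1/0.0592 = -1.9088.
So 1·log[Au⁺] = 1·log(0.000247) − log Q = -3.6073 − (-1.9088) = -1.6985; [Au⁺] = 10^(-1.6985) ≈ 0.020 M.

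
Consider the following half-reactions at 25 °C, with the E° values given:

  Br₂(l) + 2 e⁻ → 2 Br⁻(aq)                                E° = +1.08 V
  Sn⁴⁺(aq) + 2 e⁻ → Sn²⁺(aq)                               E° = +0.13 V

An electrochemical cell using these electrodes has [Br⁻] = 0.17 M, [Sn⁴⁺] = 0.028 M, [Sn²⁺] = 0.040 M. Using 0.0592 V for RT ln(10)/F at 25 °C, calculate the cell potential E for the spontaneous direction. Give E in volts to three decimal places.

+1.000 V

Br₂/Br⁻ is the cathode (higher E°), Sn⁴⁺/Sn²⁺ the anode: E°cell = +1.08 − (+0.13) = +0.95 V, n = 2.
Overall: Br₂(l) + Sn²⁺(aq) → 2 Br⁻(aq) + Sn⁴⁺(aq)
Q = [Br⁻]^2·[Sn⁴⁺] / ([Sn²⁺]); log Q = -1.694.
E = E° − (0.0592/n) log Q = +0.95 − (0.0592/2)(-1.694) = +1.000 V.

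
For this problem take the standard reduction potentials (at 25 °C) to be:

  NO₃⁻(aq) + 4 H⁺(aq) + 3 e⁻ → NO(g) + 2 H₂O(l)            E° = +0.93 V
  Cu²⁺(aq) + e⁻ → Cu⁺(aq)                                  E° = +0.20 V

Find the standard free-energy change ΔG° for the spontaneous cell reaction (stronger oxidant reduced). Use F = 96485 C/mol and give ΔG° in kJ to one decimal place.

-211.3 kJ

NO₃⁻/NO (E° = +0.93 V) is the cathode; Cu²⁺/Cu⁺ (E° = +0.20 V) is the anode, so E°cell = +0.73 V.
Balancing electrons gives n = 3 (lcm of 3 and 1).
ΔG° = −nFE° = −(3)(96485)(+0.73) = -211,302 J = -211.3 kJ.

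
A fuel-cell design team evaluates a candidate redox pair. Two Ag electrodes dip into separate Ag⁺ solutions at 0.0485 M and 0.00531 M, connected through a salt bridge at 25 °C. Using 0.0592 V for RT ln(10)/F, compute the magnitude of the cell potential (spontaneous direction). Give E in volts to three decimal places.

For a concentration cell E°cell = 0. The 0.0485 M side is the cathode (reduction is favoured where [Ag⁺] is higher).
With n = 1, E = −(0.0592/1) log([Ag⁺]ₐₙ/[Ag⁺]꜀ₐₜ) = −(0.0592/1) log(0.00531/0.0485) = −(0.0592/1)(-0.961) = +0.057 V.

+0.057 V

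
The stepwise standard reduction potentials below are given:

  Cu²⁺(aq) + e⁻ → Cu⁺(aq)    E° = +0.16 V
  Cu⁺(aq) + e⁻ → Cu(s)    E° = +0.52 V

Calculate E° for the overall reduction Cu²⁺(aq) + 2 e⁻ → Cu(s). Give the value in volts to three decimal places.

+0.340 V

Standard free energies of sequential steps add: ΔG°₃ = ΔG°₁ + ΔG°₂, so n₃E°₃ = n₁E°₁ + n₂E°₂.
E°₃ = (1×+0.16 + 1×+0.52) / 2 = (+0.680) / 2 = +0.340 V.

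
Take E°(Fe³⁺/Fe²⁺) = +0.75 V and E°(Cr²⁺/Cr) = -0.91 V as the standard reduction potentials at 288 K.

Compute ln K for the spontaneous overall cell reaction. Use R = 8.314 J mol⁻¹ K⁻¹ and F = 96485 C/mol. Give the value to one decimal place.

133.8

Cathode: Fe³⁺/Fe²⁺; anode: Cr²⁺/Cr. E°cell = (+0.75) − (-0.91) = +1.66 V, with n = 2.
ΔG° = −nFE° = −RT ln K, so ln K = nFE°/(RT) = (2)(96485)(+1.66) / ((8.314)(288)) = 133.781.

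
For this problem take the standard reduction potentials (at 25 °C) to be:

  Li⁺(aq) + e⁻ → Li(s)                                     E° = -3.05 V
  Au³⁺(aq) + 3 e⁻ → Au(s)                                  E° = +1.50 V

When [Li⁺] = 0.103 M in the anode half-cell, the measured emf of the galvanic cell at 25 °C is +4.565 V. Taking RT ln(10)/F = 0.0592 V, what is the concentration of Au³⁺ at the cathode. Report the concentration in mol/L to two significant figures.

0.0063 M

Au³⁺/Au is the cathode, Li⁺/Li the anode: E°cell = +4.55 V, n = 3.
Overall reaction: Au³⁺(aq) + 3 Li(s) → Au(s) + 3 Li⁺(aq); Q = [Li⁺]^3/[Au³⁺]^1.
From E = E° − (0.0592/n) log Q: log Q = (E° − E)·n/0.0592 = (+4.55 − (+4.565))·3/0.0592 = -0.7601.
So 1·log[Au³⁺] = 3·log(0.103) − log Q = -2.9615 − (-0.7601) = -2.2014; [Au³⁺] = 10^(-2.2014) ≈ 0.0063 M.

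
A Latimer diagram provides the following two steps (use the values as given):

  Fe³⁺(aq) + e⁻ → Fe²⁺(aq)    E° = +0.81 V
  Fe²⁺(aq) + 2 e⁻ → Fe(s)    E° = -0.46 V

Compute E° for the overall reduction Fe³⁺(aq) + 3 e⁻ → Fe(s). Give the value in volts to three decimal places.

Adding the free-energy changes (−nFE°) of the two steps gives −n₃FE°₃ = −n₁FE°₁ − n₂FE°₂.
E°₃ = (1×+0.81 + 2×-0.46) / 3 = (-0.110) / 3 = -0.037 V.

-0.037 V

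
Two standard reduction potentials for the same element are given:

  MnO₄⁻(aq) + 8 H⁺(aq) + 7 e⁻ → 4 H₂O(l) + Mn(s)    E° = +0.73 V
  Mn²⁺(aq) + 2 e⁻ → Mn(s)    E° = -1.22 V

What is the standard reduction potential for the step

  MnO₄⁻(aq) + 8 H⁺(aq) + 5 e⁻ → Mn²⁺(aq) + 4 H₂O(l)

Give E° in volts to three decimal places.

Sequential free energies add, so n₃E°₃ = n₁E°₁ + n₂E°₂.
With n₃ = 7, and the known step contributing 2×(-1.22) V, the unknown satisfies 5·E° = 7×(+0.73) − 2×(-1.22) = +7.550.
E° = +7.550 / 5 = +1.510 V.

+1.510 V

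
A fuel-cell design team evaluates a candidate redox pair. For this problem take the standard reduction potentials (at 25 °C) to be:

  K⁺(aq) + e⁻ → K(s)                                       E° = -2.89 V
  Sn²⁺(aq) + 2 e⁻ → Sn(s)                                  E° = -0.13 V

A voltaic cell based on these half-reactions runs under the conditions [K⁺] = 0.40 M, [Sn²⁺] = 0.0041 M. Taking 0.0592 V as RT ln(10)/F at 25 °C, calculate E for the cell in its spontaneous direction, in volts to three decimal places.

Sn²⁺/Sn is the cathode (higher E°), K⁺/K the anode: E°cell = -0.13 − (-2.89) = +2.76 V, n = 2.
Overall: Sn²⁺(aq) + 2 K(s) → Sn(s) + 2 K⁺(aq)
Q = [K⁺]^2 / ([Sn²⁺]); log Q = 1.591.
E = E° − (0.0592/n) log Q = +2.76 − (0.0592/2)(1.591) = +2.713 V.

+2.713 V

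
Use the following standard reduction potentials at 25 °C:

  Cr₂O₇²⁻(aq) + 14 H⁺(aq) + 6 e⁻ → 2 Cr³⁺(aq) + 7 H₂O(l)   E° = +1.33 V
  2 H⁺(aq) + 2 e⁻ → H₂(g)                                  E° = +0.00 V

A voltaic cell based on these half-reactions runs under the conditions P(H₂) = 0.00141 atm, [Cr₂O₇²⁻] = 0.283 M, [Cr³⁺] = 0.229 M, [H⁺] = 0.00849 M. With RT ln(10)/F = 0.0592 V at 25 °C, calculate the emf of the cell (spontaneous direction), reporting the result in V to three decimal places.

Cr₂O₇²⁻/Cr³⁺ is the cathode (higher E°), H⁺/H₂ the anode: E°cell = +1.33 − (+0.00) = +1.33 V, n = 6.
Overall: Cr₂O₇²⁻(aq) + 8 H⁺(aq) + 3 H₂(g) → 2 Cr³⁺(aq) + 7 H₂O(l)
Q = [Cr³⁺]^2 / ([Cr₂O₇²⁻]·[H⁺]^8·P(H₂)^3); log Q = 24.389.
E = E° − (0.0592/n) log Q = +1.33 − (0.0592/6)(24.389) = +1.089 V.

+1.089 V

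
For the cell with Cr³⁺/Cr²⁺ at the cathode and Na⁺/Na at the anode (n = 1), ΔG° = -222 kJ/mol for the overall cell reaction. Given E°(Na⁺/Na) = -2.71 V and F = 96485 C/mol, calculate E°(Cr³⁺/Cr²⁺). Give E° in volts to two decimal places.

-0.41 V

E°cell = −ΔG°/(nF) = −(-222×10³)/((1)(96485)) = +2.301 V.
Since Cr³⁺/Cr²⁺ is the cathode and Na⁺/Na the anode, E°cell = E°(Cr³⁺/Cr²⁺) − E°(Na⁺/Na).
So E°(Cr³⁺/Cr²⁺) = E°cell + E°(Na⁺/Na) = +2.301 + (-2.71) = -0.41 V.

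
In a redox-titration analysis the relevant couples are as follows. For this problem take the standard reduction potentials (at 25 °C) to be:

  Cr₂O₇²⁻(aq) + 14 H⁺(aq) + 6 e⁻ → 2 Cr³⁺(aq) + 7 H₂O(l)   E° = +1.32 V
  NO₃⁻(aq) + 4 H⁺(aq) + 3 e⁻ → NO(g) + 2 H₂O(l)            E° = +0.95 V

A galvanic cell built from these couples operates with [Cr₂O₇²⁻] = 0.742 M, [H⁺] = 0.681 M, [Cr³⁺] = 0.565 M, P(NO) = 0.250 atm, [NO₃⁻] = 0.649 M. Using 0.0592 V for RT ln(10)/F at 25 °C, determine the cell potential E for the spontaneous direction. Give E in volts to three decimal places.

+0.356 V

Cr₂O₇²⁻/Cr³⁺ is the cathode (higher E°), NO₃⁻/NO the anode: E°cell = +1.32 − (+0.95) = +0.37 V, n = 6.
Overall: Cr₂O₇²⁻(aq) + 6 H⁺(aq) + 2 NO(g) → 2 Cr³⁺(aq) + 3 H₂O(l) + 2 NO₃⁻(aq)
Q = [Cr³⁺]^2·[NO₃⁻]^2 / ([Cr₂O₇²⁻]·[H⁺]^6·P(NO)^2); log Q = 1.463.
E = E° − (0.0592/n) log Q = +0.37 − (0.0592/6)(1.463) = +0.356 V.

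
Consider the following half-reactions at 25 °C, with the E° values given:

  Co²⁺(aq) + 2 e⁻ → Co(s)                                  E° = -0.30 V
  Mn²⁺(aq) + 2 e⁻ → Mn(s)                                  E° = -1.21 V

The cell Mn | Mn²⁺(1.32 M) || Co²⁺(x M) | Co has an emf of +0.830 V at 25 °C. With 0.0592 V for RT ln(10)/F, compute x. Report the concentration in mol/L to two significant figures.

Co²⁺/Co is the cathode, Mn²⁺/Mn the anode: E°cell = +0.91 V, n = 2.
Overall reaction: Co²⁺(aq) + Mn(s) → Co(s) + Mn²⁺(aq); Q = [Mn²⁺]^1/[Co²⁺]^1.
From E = E° − (0.0592/n) log Q: log Q = (E° − E)·n/0.0592 = (+0.91 − (+0.830))·2/0.0592 = 2.7027.
So 1·log[Co²⁺] = 1·log(1.32) − log Q = 0.1206 − (2.7027) = -2.5821; [Co²⁺] = 10^(-2.5821) ≈ 0.0026 M.

0.0026 M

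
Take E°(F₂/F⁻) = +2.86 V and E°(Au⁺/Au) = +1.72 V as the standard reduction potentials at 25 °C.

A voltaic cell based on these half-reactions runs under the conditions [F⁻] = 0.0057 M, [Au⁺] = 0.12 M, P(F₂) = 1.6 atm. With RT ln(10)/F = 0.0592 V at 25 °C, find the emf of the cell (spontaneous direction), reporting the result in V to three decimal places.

+1.333 V

F₂/F⁻ is the cathode (higher E°), Au⁺/Au the anode: E°cell = +2.86 − (+1.72) = +1.14 V, n = 2.
Overall: F₂(g) + 2 Au(s) → 2 F⁻(aq) + 2 Au⁺(aq)
Q = [F⁻]^2·[Au⁺]^2 / (P(F₂)); log Q = -6.534.
E = E° − (0.0592/n) log Q = +1.14 − (0.0592/2)(-6.534) = +1.333 V.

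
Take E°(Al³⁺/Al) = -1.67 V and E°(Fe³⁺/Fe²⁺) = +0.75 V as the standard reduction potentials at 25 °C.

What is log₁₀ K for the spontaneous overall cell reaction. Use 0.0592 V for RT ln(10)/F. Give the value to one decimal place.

122.6

Cathode: Fe³⁺/Fe²⁺; anode: Al³⁺/Al. E°cell = +2.42 V, n = 3.
log K = nE°cell / 0.0592 = (3)(+2.42) / 0.0592 = 122.6.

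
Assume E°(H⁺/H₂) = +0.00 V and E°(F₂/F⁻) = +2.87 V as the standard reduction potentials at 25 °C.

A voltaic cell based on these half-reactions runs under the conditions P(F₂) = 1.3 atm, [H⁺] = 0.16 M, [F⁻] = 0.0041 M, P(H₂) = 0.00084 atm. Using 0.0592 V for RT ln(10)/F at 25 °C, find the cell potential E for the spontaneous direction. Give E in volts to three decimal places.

+2.971 V

F₂/F⁻ is the cathode (higher E°), H⁺/H₂ the anode: E°cell = +2.87 − (+0.00) = +2.87 V, n = 2.
Overall: F₂(g) + H₂(g) → 2 F⁻(aq) + 2 H⁺(aq)
Q = [F⁻]^2·[H⁺]^2 / (P(F₂)·P(H₂)); log Q = -3.404.
E = E° − (0.0592/n) log Q = +2.87 − (0.0592/2)(-3.404) = +2.971 V.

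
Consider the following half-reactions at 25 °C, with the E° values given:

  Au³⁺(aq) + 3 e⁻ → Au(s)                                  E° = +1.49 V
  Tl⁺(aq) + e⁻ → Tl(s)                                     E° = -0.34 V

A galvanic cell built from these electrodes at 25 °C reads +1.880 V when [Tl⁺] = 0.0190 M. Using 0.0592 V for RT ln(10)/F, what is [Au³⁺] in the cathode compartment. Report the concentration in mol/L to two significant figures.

0.0023 M

Au³⁺/Au is the cathode, Tl⁺/Tl the anode: E°cell = +1.83 V, n = 3.
Overall reaction: Au³⁺(aq) + 3 Tl(s) → Au(s) + 3 Tl⁺(aq); Q = [Tl⁺]^3/[Au³⁺]^1.
From E = E° − (0.0592/n) log Q: log Q = (E° − E)·n/0.0592 = (+1.83 − (+1.880))·3/0.0592 = -2.5338.
So 1·log[Au³⁺] = 3·log(0.019) − log Q = -5.1637 − (-2.5338) = -2.6299; [Au³⁺] = 10^(-2.6299) ≈ 0.0023 M.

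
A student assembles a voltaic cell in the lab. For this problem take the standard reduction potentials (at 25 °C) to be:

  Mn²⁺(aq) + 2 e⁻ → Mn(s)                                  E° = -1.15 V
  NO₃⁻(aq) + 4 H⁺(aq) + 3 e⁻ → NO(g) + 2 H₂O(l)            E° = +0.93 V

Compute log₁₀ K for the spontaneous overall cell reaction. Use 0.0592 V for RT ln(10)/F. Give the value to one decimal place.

210.8

Cathode: NO₃⁻/NO; anode: Mn²⁺/Mn. E°cell = +2.08 V, n = 6.
log K = nE°cell / 0.0592 = (6)(+2.08) / 0.0592 = 210.8.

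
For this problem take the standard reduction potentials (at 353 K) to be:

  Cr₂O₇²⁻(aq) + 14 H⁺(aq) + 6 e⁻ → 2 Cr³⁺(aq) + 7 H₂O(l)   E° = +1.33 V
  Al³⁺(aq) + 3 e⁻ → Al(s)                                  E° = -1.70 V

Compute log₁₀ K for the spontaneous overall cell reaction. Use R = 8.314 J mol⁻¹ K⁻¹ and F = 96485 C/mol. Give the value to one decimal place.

Cathode: Cr₂O₇²⁻/Cr³⁺; anode: Al³⁺/Al. E°cell = (+1.33) − (-1.70) = +3.03 V, with n = 6.
ΔG° = −nFE° = −RT ln K, so ln K = nFE°/(RT) = (6)(96485)(+3.03) / ((8.314)(353)) = 597.680.
log₁₀ K = 597.680 / ln 10 = 259.6.

259.6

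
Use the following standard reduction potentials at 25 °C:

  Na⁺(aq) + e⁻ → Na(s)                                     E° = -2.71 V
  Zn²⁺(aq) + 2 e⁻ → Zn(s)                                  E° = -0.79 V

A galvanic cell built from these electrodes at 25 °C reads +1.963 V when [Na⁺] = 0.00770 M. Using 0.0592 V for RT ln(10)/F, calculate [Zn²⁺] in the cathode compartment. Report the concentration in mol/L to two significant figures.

0.0017 M

Zn²⁺/Zn is the cathode, Na⁺/Na the anode: E°cell = +1.92 V, n = 2.
Overall reaction: Zn²⁺(aq) + 2 Na(s) → Zn(s) + 2 Na⁺(aq); Q = [Na⁺]^2/[Zn²⁺]^1.
From E = E° − (0.0592/n) log Q: log Q = (E° − E)·n/0.0592 = (+1.92 − (+1.963))·2/0.0592 = -1.4527.
So 1·log[Zn²⁺] = 2·log(0.0077) − log Q = -4.2270 − (-1.4527) = -2.7743; [Zn²⁺] = 10^(-2.7743) ≈ 0.0017 M.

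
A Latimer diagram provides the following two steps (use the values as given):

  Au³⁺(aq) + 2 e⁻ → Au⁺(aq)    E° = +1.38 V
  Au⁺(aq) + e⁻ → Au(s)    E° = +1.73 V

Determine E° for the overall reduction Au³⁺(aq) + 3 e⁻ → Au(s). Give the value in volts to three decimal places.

Standard free energies of sequential steps add: ΔG°₃ = ΔG°₁ + ΔG°₂, so n₃E°₃ = n₁E°₁ + n₂E°₂.
E°₃ = (2×+1.38 + 1×+1.73) / 3 = (+4.490) / 3 = +1.497 V.

+1.497 V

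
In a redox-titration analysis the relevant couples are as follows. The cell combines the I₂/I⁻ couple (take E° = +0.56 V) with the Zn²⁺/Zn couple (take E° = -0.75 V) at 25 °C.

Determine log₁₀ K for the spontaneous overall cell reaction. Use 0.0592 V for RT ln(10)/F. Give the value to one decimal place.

44.3

Cathode: I₂/I⁻; anode: Zn²⁺/Zn. E°cell = +1.31 V, n = 2.
log K = nE°cell / 0.0592 = (2)(+1.31) / 0.0592 = 44.3.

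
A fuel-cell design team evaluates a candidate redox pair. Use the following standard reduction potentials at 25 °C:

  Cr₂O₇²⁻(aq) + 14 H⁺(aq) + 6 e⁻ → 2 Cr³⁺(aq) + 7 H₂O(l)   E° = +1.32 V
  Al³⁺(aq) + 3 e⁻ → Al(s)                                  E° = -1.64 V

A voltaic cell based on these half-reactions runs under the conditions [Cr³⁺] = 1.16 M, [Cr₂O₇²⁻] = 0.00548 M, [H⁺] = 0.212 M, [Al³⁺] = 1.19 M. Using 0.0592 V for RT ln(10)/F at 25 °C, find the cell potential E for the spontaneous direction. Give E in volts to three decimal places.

Cr₂O₇²⁻/Cr³⁺ is the cathode (higher E°), Al³⁺/Al the anode: E°cell = +1.32 − (-1.64) = +2.96 V, n = 6.
Overall: Cr₂O₇²⁻(aq) + 14 H⁺(aq) + 2 Al(s) → 2 Cr³⁺(aq) + 7 H₂O(l) + 2 Al³⁺(aq)
Q = [Cr³⁺]^2·[Al³⁺]^2 / ([Cr₂O₇²⁻]·[H⁺]^14); log Q = 11.973.
E = E° − (0.0592/n) log Q = +2.96 − (0.0592/6)(11.973) = +2.842 V.

+2.842 V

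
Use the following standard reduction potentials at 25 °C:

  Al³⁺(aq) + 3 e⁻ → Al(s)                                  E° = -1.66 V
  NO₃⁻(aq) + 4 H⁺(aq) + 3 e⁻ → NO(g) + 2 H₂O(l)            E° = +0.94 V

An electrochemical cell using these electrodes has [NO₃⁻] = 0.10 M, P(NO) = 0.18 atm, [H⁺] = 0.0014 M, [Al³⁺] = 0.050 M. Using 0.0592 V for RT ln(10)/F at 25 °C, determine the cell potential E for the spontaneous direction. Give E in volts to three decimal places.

NO₃⁻/NO is the cathode (higher E°), Al³⁺/Al the anode: E°cell = +0.94 − (-1.66) = +2.60 V, n = 3.
Overall: NO₃⁻(aq) + 4 H⁺(aq) + Al(s) → NO(g) + 2 H₂O(l) + Al³⁺(aq)
Q = P(NO)·[Al³⁺] / ([NO₃⁻]·[H⁺]^4); log Q = 10.370.
E = E° − (0.0592/n) log Q = +2.60 − (0.0592/3)(10.370) = +2.395 V.

+2.395 V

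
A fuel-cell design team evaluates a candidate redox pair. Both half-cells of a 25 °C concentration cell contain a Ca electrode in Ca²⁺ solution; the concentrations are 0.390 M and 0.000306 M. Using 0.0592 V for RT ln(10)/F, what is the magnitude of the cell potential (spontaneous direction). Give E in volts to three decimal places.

+0.092 V

For a concentration cell E°cell = 0. The 0.390 M side is the cathode (reduction is favoured where [Ca²⁺] is higher).
With n = 2, E = −(0.0592/2) log([Ca²⁺]ₐₙ/[Ca²⁺]꜀ₐₜ) = −(0.0592/2) log(0.000306/0.39) = −(0.0592/2)(-3.105) = +0.092 V.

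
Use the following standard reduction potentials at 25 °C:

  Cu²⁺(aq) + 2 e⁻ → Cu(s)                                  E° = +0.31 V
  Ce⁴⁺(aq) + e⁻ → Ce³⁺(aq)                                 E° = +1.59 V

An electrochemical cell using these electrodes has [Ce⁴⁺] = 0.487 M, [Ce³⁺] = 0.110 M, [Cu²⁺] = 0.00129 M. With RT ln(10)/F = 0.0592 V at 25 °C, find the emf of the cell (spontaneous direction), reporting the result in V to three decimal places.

Ce⁴⁺/Ce³⁺ is the cathode (higher E°), Cu²⁺/Cu the anode: E°cell = +1.59 − (+0.31) = +1.28 V, n = 2.
Overall: 2 Ce⁴⁺(aq) + Cu(s) → 2 Ce³⁺(aq) + Cu²⁺(aq)
Q = [Ce³⁺]^2·[Cu²⁺] / ([Ce⁴⁺]^2); log Q = -4.182.
E = E° − (0.0592/n) log Q = +1.28 − (0.0592/2)(-4.182) = +1.404 V.

+1.404 V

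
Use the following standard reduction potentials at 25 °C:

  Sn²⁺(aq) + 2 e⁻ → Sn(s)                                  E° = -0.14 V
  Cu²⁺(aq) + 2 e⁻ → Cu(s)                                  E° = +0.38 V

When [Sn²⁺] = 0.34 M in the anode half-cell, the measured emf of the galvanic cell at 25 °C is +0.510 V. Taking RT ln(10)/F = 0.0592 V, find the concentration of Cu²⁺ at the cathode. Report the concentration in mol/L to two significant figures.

Cu²⁺/Cu is the cathode, Sn²⁺/Sn the anode: E°cell = +0.52 V, n = 2.
Overall reaction: Cu²⁺(aq) + Sn(s) → Cu(s) + Sn²⁺(aq); Q = [Sn²⁺]^1/[Cu²⁺]^1.
From E = E° − (0.0592/n) log Q: log Q = (E° − E)·n/0.0592 = (+0.52 − (+0.510))·2/0.0592 = 0.3378.
So 1·log[Cu²⁺] = 1·log(0.34) − log Q = -0.4685 − (0.3378) = -0.8063; [Cu²⁺] = 10^(-0.8063) ≈ 0.16 M.

0.16 M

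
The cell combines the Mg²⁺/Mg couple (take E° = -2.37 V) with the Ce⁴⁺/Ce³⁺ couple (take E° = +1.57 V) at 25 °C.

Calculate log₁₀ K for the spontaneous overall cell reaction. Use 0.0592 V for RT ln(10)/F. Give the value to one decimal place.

133.1

Cathode: Ce⁴⁺/Ce³⁺; anode: Mg²⁺/Mg. E°cell = +3.94 V, n = 2.
log K = nE°cell / 0.0592 = (2)(+3.94) / 0.0592 = 133.1.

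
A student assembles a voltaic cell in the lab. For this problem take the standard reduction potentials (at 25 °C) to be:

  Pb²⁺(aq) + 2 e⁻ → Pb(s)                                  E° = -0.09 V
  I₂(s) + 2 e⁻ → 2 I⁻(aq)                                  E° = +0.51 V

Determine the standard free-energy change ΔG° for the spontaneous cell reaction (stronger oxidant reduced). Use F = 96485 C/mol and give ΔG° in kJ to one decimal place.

-115.8 kJ

I₂/I⁻ (E° = +0.51 V) is the cathode; Pb²⁺/Pb (E° = -0.09 V) is the anode, so E°cell = +0.60 V.
Balancing electrons gives n = 2 (lcm of 2 and 2).
ΔG° = −nFE° = −(2)(96485)(+0.60) = -115,782 J = -115.8 kJ.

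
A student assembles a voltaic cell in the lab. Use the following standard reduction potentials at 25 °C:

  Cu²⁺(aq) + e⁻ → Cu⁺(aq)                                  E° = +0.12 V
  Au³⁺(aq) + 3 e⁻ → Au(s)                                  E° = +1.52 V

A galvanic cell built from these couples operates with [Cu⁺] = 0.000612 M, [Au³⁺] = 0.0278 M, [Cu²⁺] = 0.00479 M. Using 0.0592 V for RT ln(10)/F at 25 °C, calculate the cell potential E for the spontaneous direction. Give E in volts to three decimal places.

+1.316 V

Au³⁺/Au is the cathode (higher E°), Cu²⁺/Cu⁺ the anode: E°cell = +1.52 − (+0.12) = +1.40 V, n = 3.
Overall: Au³⁺(aq) + 3 Cu⁺(aq) → Au(s) + 3 Cu²⁺(aq)
Q = [Cu²⁺]^3 / ([Au³⁺]·[Cu⁺]^3); log Q = 4.237.
E = E° − (0.0592/n) log Q = +1.40 − (0.0592/3)(4.237) = +1.316 V.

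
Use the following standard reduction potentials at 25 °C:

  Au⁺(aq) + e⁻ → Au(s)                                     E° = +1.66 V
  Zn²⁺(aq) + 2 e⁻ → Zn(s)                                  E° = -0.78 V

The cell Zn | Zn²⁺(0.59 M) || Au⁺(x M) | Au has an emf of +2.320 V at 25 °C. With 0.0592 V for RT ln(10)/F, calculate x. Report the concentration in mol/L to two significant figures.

0.0072 M

Au⁺/Au is the cathode, Zn²⁺/Zn the anode: E°cell = +2.44 V, n = 2.
Overall reaction: 2 Au⁺(aq) + Zn(s) → 2 Au(s) + Zn²⁺(aq); Q = [Zn²⁺]^1/[Au⁺]^2.
From E = E° − (0.0592/n) log Q: log Q = (E° − E)·n/0.0592 = (+2.44 − (+2.320))·2/0.0592 = 4.0541.
So 2·log[Au⁺] = 1·log(0.59) − log Q = -0.2291 − (4.0541) = -4.2832; log[Au⁺] = -4.2832 / 2 = -2.1416; [Au⁺] = 10^(-2.1416) ≈ 0.0072 M.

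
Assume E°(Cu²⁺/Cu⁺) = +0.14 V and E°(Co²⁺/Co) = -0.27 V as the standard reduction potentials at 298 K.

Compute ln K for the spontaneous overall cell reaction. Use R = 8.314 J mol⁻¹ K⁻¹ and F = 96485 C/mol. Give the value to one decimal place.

31.9

Cathode: Cu²⁺/Cu⁺; anode: Co²⁺/Co. E°cell = (+0.14) − (-0.27) = +0.41 V, with n = 2.
ΔG° = −nFE° = −RT ln K, so ln K = nFE°/(RT) = (2)(96485)(+0.41) / ((8.314)(298)) = 31.934.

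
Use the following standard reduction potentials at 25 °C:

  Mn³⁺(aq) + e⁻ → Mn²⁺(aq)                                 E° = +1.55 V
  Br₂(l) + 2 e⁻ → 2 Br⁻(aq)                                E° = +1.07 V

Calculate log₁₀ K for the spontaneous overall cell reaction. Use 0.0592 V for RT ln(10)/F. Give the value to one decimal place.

16.2

Cathode: Mn³⁺/Mn²⁺; anode: Br₂/Br⁻. E°cell = +0.48 V, n = 2.
log K = nE°cell / 0.0592 = (2)(+0.48) / 0.0592 = 16.2.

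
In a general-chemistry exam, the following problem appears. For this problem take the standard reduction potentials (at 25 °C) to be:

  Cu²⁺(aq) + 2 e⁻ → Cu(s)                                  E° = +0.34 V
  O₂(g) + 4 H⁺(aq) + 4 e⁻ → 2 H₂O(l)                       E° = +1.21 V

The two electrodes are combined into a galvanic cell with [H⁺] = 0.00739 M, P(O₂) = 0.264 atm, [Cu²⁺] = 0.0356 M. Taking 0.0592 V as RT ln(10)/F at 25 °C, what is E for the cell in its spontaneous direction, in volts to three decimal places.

+0.778 V

O₂/H₂O is the cathode (higher E°), Cu²⁺/Cu the anode: E°cell = +1.21 − (+0.34) = +0.87 V, n = 4.
Overall: O₂(g) + 4 H⁺(aq) + 2 Cu(s) → 2 H₂O(l) + 2 Cu²⁺(aq)
Q = [Cu²⁺]^2 / (P(O₂)·[H⁺]^4); log Q = 6.207.
E = E° − (0.0592/n) log Q = +0.87 − (0.0592/4)(6.207) = +0.778 V.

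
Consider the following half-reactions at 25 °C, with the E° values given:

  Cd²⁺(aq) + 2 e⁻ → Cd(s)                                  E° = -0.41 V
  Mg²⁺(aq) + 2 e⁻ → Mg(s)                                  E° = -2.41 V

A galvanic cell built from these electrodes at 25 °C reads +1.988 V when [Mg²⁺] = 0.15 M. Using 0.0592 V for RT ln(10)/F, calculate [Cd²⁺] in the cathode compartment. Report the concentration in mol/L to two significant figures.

0.059 M

Cd²⁺/Cd is the cathode, Mg²⁺/Mg the anode: E°cell = +2.00 V, n = 2.
Overall reaction: Cd²⁺(aq) + Mg(s) → Cd(s) + Mg²⁺(aq); Q = [Mg²⁺]^1/[Cd²⁺]^1.
From E = E° − (0.0592/n) log Q: log Q = (E° − E)·n/0.0592 = (+2.00 − (+1.988))·2/0.0592 = 0.4054.
So 1·log[Cd²⁺] = 1·log(0.15) − log Q = -0.8239 − (0.4054) = -1.2293; [Cd²⁺] = 10^(-1.2293) ≈ 0.059 M.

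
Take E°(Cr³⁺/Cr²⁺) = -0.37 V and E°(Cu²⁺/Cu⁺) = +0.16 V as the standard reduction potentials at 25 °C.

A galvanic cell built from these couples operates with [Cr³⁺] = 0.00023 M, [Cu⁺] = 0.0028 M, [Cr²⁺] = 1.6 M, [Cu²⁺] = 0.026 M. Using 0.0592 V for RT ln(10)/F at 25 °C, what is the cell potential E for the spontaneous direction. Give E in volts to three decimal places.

Cu²⁺/Cu⁺ is the cathode (higher E°), Cr³⁺/Cr²⁺ the anode: E°cell = +0.16 − (-0.37) = +0.53 V, n = 1.
Overall: Cu²⁺(aq) + Cr²⁺(aq) → Cu⁺(aq) + Cr³⁺(aq)
Q = [Cu⁺]·[Cr³⁺] / ([Cu²⁺]·[Cr²⁺]); log Q = -4.810.
E = E° − (0.0592/n) log Q = +0.53 − (0.0592/1)(-4.810) = +0.815 V.

+0.815 V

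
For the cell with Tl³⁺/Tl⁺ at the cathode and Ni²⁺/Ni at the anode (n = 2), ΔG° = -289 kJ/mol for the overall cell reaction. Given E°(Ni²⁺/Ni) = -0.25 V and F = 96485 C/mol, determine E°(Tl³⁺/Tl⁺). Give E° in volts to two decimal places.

E°cell = −ΔG°/(nF) = −(-289×10³)/((2)(96485)) = +1.498 V.
Since Tl³⁺/Tl⁺ is the cathode and Ni²⁺/Ni the anode, E°cell = E°(Tl³⁺/Tl⁺) − E°(Ni²⁺/Ni).
So E°(Tl³⁺/Tl⁺) = E°cell + E°(Ni²⁺/Ni) = +1.498 + (-0.25) = +1.25 V.

+1.25 V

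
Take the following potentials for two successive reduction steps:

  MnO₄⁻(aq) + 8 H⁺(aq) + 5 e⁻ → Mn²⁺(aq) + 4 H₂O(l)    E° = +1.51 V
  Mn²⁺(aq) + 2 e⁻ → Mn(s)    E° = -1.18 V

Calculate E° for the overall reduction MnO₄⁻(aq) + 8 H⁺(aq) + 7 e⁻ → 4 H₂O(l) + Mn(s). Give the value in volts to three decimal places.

+0.741 V

Standard free energies of sequential steps add: ΔG°₃ = ΔG°₁ + ΔG°₂, so n₃E°₃ = n₁E°₁ + n₂E°₂.
E°₃ = (5×+1.51 + 2×-1.18) / 7 = (+5.190) / 7 = +0.741 V.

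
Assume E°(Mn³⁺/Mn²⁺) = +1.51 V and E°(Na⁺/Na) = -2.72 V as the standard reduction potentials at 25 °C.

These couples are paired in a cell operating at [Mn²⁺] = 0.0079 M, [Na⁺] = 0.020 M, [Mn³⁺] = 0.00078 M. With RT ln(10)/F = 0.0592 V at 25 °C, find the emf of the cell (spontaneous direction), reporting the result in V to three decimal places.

Mn³⁺/Mn²⁺ is the cathode (higher E°), Na⁺/Na the anode: E°cell = +1.51 − (-2.72) = +4.23 V, n = 1.
Overall: Mn³⁺(aq) + Na(s) → Mn²⁺(aq) + Na⁺(aq)
Q = [Mn²⁺]·[Na⁺] / ([Mn³⁺]); log Q = -0.693.
E = E° − (0.0592/n) log Q = +4.23 − (0.0592/1)(-0.693) = +4.271 V.

+4.271 V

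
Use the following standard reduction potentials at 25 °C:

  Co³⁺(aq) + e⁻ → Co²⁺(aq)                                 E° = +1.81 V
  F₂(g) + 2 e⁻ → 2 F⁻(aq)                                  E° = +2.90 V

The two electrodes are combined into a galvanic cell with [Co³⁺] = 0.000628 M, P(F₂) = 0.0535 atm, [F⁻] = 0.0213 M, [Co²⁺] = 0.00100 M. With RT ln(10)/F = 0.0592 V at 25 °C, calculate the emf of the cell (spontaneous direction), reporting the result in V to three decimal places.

F₂/F⁻ is the cathode (higher E°), Co³⁺/Co²⁺ the anode: E°cell = +2.90 − (+1.81) = +1.09 V, n = 2.
Overall: F₂(g) + 2 Co²⁺(aq) → 2 F⁻(aq) + 2 Co³⁺(aq)
Q = [F⁻]^2·[Co³⁺]^2 / (P(F₂)·[Co²⁺]^2); log Q = -2.476.
E = E° − (0.0592/n) log Q = +1.09 − (0.0592/2)(-2.476) = +1.163 V.

+1.163 V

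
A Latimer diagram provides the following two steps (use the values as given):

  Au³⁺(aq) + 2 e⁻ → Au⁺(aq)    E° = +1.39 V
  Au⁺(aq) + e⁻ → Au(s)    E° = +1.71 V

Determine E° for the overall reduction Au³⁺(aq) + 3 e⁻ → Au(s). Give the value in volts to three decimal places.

Standard free energies of sequential steps add: ΔG°₃ = ΔG°₁ + ΔG°₂, so n₃E°₃ = n₁E°₁ + n₂E°₂.
E°₃ = (2×+1.39 + 1×+1.71) / 3 = (+4.490) / 3 = +1.497 V.
E° values themselves are not directly additive — weighting by electron count is essential.

+1.497 V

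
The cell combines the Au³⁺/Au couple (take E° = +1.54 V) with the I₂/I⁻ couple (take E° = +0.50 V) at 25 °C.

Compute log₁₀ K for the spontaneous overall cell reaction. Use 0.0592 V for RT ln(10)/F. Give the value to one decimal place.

Cathode: Au³⁺/Au; anode: I₂/I⁻. E°cell = +1.04 V, n = 6.
log K = nE°cell / 0.0592 = (6)(+1.04) / 0.0592 = 105.4.

105.4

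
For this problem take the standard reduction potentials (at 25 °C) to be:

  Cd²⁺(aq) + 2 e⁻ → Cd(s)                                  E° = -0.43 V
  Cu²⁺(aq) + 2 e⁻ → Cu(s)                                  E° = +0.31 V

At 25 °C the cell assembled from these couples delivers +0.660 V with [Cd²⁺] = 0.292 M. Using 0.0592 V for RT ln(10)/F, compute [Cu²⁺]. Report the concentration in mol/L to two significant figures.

Cu²⁺/Cu is the cathode, Cd²⁺/Cd the anode: E°cell = +0.74 V, n = 2.
Overall reaction: Cu²⁺(aq) + Cd(s) → Cu(s) + Cd²⁺(aq); Q = [Cd²⁺]^1/[Cu²⁺]^1.
From E = E° − (0.0592/n) log Q: log Q = (E° − E)·n/0.0592 = (+0.74 − (+0.660))·2/0.0592 = 2.7027.
So 1·log[Cu²⁺] = 1·log(0.292) − log Q = -0.5346 − (2.7027) = -3.2373; [Cu²⁺] = 10^(-3.2373) ≈ 0.00058 M.

0.00058 M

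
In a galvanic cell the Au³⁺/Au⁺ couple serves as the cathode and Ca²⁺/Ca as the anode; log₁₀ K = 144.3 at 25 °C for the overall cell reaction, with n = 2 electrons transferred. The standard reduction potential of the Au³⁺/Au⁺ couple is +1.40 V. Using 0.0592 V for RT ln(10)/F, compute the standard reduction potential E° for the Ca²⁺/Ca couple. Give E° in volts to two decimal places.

-2.87 V

E°cell = (0.0592/n)·log K = (0.0592/2)(144.3) = +4.271 V.
Since Au³⁺/Au⁺ is the cathode and Ca²⁺/Ca the anode, E°cell = E°(Au³⁺/Au⁺) − E°(Ca²⁺/Ca).
So E°(Ca²⁺/Ca) = E°(Au³⁺/Au⁺) − E°cell = (+1.40) − (+4.271) = -2.87 V.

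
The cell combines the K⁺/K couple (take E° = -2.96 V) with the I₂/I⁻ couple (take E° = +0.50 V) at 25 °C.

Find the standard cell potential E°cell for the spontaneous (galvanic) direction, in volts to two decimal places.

+3.46 V

The I₂/I⁻ couple has the higher reduction potential, so it is the cathode; K⁺/K is oxidised at the anode.
E°cell = E°(cathode) − E°(anode) = (+0.50) − (-2.96) = +3.46 V.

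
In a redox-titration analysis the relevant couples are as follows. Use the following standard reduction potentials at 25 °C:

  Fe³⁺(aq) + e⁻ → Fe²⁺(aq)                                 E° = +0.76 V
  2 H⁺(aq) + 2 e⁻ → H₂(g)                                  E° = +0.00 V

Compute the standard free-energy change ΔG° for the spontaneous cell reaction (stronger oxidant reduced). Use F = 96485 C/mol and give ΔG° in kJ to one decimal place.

Fe³⁺/Fe²⁺ (E° = +0.76 V) is the cathode; H⁺/H₂ (E° = +0.00 V) is the anode, so E°cell = +0.76 V.
Balancing electrons gives n = 2 (lcm of 1 and 2).
ΔG° = −nFE° = −(2)(96485)(+0.76) = -146,657 J = -146.7 kJ.

-146.7 kJ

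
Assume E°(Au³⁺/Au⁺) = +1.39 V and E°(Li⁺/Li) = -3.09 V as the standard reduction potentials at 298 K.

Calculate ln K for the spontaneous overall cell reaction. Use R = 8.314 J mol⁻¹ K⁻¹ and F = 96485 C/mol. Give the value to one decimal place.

348.9

Cathode: Au³⁺/Au⁺; anode: Li⁺/Li. E°cell = (+1.39) − (-3.09) = +4.48 V, with n = 2.
ΔG° = −nFE° = −RT ln K, so ln K = nFE°/(RT) = (2)(96485)(+4.48) / ((8.314)(298)) = 348.933.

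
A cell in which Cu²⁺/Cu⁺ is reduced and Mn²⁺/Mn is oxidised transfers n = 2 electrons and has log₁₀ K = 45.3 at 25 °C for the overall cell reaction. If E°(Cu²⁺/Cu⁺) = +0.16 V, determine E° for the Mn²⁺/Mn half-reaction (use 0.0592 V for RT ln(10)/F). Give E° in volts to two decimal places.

-1.18 V

E°cell = (0.0592/n)·log K = (0.0592/2)(45.3) = +1.341 V.
Since Cu²⁺/Cu⁺ is the cathode and Mn²⁺/Mn the anode, E°cell = E°(Cu²⁺/Cu⁺) − E°(Mn²⁺/Mn).
So E°(Mn²⁺/Mn) = E°(Cu²⁺/Cu⁺) − E°cell = (+0.16) − (+1.341) = -1.18 V.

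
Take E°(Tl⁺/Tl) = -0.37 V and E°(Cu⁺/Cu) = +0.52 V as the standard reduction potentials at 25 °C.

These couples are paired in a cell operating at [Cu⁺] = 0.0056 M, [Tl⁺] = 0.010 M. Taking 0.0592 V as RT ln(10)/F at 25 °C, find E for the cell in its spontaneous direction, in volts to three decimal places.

+0.875 V

Cu⁺/Cu is the cathode (higher E°), Tl⁺/Tl the anode: E°cell = +0.52 − (-0.37) = +0.89 V, n = 1.
Overall: Cu⁺(aq) + Tl(s) → Cu(s) + Tl⁺(aq)
Q = [Tl⁺] / ([Cu⁺]); log Q = 0.252.
E = E° − (0.0592/n) log Q = +0.89 − (0.0592/1)(0.252) = +0.875 V.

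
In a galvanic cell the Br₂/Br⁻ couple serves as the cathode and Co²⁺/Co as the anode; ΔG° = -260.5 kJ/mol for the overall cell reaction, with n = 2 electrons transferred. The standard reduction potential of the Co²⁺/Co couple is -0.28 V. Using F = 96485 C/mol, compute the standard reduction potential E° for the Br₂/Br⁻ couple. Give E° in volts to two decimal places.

E°cell = −ΔG°/(nF) = −(-260.5×10³)/((2)(96485)) = +1.350 V.
Since Br₂/Br⁻ is the cathode and Co²⁺/Co the anode, E°cell = E°(Br₂/Br⁻) − E°(Co²⁺/Co).
So E°(Br₂/Br⁻) = E°cell + E°(Co²⁺/Co) = +1.350 + (-0.28) = +1.07 V.

+1.07 V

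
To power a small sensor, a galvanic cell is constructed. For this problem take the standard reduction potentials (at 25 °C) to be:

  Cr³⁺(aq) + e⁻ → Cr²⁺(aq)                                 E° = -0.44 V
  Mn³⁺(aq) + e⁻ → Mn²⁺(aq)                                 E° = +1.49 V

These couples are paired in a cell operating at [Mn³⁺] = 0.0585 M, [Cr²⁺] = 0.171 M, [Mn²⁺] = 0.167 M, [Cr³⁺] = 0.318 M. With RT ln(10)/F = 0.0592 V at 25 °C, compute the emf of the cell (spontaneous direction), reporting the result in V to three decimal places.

Mn³⁺/Mn²⁺ is the cathode (higher E°), Cr³⁺/Cr²⁺ the anode: E°cell = +1.49 − (-0.44) = +1.93 V, n = 1.
Overall: Mn³⁺(aq) + Cr²⁺(aq) → Mn²⁺(aq) + Cr³⁺(aq)
Q = [Mn²⁺]·[Cr³⁺] / ([Mn³⁺]·[Cr²⁺]); log Q = 0.725.
E = E° − (0.0592/n) log Q = +1.93 − (0.0592/1)(0.725) = +1.887 V.

+1.887 V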